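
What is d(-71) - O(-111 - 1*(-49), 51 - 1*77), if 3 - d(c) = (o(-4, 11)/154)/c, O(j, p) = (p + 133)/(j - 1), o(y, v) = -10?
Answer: 231131/49203 ≈ 4.6975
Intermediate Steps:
O(j, p) = (133 + p)/(-1 + j)
d(c) = 3 + 5/(77*c) (d(c) = 3 - (-10/154)/c = 3 - (-10*1/154)/c = 3 - (-5)/(77*c) = 3 + 5/(77*c))
d(-71) - O(-111 - 1*(-49), 51 - 1*77) = (3 + (5/77)/(-71)) - (133 + (51 - 1*77))/(-1 + (-111 - 1*(-49))) = (3 + (5/77)*(-1/71)) - (133 + (51 - 77))/(-1 + (-111 + 49)) = (3 - 5/5467) - (133 - 26)/(-1 - 62) = 16396/5467 - 107/(-63) = 16396/5467 - (-1)*107/63 = 16396/5467 - 1*(-107/63) = 16396/5467 + 107/63 = 231131/49203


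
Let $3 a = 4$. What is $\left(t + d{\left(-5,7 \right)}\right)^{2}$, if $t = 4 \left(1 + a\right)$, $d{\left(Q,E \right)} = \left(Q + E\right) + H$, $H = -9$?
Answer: $\frac{49}{9} \approx 5.4444$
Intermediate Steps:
$a = \frac{4}{3}$ ($a = \frac{1}{3} \cdot 4 = \frac{4}{3} \approx 1.3333$)
$d{\left(Q,E \right)} = -9 + E + Q$ ($d{\left(Q,E \right)} = \left(Q + E\right) - 9 = \left(E + Q\right) - 9 = -9 + E + Q$)
$t = \frac{28}{3}$ ($t = 4 \left(1 + \frac{4}{3}\right) = 4 \cdot \frac{7}{3} = \frac{28}{3} \approx 9.3333$)
$\left(t + d{\left(-5,7 \right)}\right)^{2} = \left(\frac{28}{3} - 7\right)^{2} = \left(\frac{7}{3}\right)^{2} = \frac{49}{9}$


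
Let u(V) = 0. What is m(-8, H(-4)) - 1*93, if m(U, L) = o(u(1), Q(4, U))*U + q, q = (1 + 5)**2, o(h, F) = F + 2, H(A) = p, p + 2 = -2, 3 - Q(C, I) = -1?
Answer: -105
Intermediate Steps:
Q(C, I) = 4 (Q(C, I) = 3 - 1*(-1) = 3 + 1 = 4)
p = -4 (p = -2 - 2 = -4)
H(A) = -4
o(h, F) = 2 + F
q = 36 (q = 6**2 = 36)
m(U, L) = 36 + 6*U (m(U, L) = (2 + 4)*U + 36 = 6*U + 36 = 36 + 6*U)
m(-8, H(-4)) - 1*93 = (36 + 6*(-8)) - 1*93 = (36 - 48) - 93 = -12 - 93 = -105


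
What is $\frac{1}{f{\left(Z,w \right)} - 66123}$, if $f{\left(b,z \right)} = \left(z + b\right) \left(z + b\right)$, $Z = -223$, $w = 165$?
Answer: $- \frac{1}{62759} \approx -1.5934 \cdot 10^{-5}$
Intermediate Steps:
$f{\left(b,z \right)} = \left(b + z\right)^{2}$ ($f{\left(b,z \right)} = \left(b + z\right) \left(b + z\right) = \left(b + z\right)^{2}$)
$\frac{1}{f{\left(Z,w \right)} - 66123} = \frac{1}{\left(-223 + 165\right)^{2} - 66123} = \frac{1}{\left(-58\right)^{2} - 66123} = \frac{1}{3364 - 66123} = \frac{1}{-62759} = - \frac{1}{62759}$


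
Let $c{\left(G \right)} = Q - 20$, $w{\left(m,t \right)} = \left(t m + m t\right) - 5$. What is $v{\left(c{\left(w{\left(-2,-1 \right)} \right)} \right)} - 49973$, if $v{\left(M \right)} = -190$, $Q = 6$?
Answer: $-50163$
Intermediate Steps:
$w{\left(m,t \right)} = -5 + 2 m t$ ($w{\left(m,t \right)} = \left(m t + m t\right) - 5 = 2 m t - 5 = -5 + 2 m t$)
$c{\left(G \right)} = -14$ ($c{\left(G \right)} = 6 - 20 = -14$)
$v{\left(c{\left(w{\left(-2,-1 \right)} \right)} \right)} - 49973 = -190 - 49973 = -50163$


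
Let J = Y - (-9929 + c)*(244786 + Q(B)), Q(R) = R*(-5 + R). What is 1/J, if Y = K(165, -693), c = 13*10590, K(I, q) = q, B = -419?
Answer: -1/53963164215 ≈ -1.8531e-11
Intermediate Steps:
c = 137670
Y = -693
J = -53963164215 (J = -693 - (-9929 + 137670)*(244786 - 419*(-5 - 419)) = -693 - 127741*(244786 - 419*(-424)) = -693 - 127741*(244786 + 177656) = -693 - 127741*422442 = -693 - 1*53963163522 = -693 - 53963163522 = -53963164215)
1/J = 1/(-53963164215) = -1/53963164215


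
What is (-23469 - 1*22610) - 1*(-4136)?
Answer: -41943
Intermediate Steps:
(-23469 - 1*22610) - 1*(-4136) = (-23469 - 22610) + 4136 = -46079 + 4136 = -41943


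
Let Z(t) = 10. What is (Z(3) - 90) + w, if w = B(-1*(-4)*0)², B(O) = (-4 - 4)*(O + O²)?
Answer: -80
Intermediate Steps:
B(O) = -8*O - 8*O² (B(O) = -8*(O + O²) = -8*O - 8*O²)
w = 0 (w = (-8*-1*(-4)*0*(1 - 1*(-4)*0))² = (-8*4*0*(1 + 4*0))² = (-8*0*(1 + 0))² = (-8*0*1)² = 0² = 0)
(Z(3) - 90) + w = (10 - 90) + 0 = -80 + 0 = -80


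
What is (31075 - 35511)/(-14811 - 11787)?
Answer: 2218/13299 ≈ 0.16678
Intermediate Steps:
(31075 - 35511)/(-14811 - 11787) = -4436/(-26598) = -4436*(-1/26598) = 2218/13299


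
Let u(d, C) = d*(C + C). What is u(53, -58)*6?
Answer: -36888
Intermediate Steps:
u(d, C) = 2*C*d (u(d, C) = d*(2*C) = 2*C*d)
u(53, -58)*6 = (2*(-58)*53)*6 = -6148*6 = -36888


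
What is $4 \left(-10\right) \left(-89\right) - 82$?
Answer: $3478$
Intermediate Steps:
$4 \left(-10\right) \left(-89\right) - 82 = \left(-40\right) \left(-89\right) - 82 = 3560 - 82 = 3478$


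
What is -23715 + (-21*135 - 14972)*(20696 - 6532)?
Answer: -252242063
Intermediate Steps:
-23715 + (-21*135 - 14972)*(20696 - 6532) = -23715 + (-2835 - 14972)*14164 = -23715 - 17807*14164 = -23715 - 252218348 = -252242063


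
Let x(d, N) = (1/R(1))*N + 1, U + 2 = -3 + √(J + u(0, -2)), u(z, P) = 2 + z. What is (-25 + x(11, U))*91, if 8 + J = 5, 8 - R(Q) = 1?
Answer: -2249 + 13*I ≈ -2249.0 + 13.0*I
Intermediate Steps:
R(Q) = 7 (R(Q) = 8 - 1*1 = 8 - 1 = 7)
J = -3 (J = -8 + 5 = -3)
U = -5 + I (U = -2 + (-3 + √(-3 + (2 + 0))) = -2 + (-3 + √(-3 + 2)) = -2 + (-3 + √(-1)) = -2 + (-3 + I) = -5 + I ≈ -5.0 + 1.0*I)
x(d, N) = 1 + N/7 (x(d, N) = (1/7)*N + 1 = (1*(⅐))*N + 1 = N/7 + 1 = 1 + N/7)
(-25 + x(11, U))*91 = (-25 + (1 + (-5 + I)/7))*91 = (-25 + (1 + (-5/7 + I/7)))*91 = (-25 + (2/7 + I/7))*91 = (-173/7 + I/7)*91 = -2249 + 13*I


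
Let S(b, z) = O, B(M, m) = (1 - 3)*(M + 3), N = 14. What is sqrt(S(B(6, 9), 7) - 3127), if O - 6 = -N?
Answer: I*sqrt(3135) ≈ 55.991*I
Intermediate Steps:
B(M, m) = -6 - 2*M (B(M, m) = -2*(3 + M) = -6 - 2*M)
O = -8 (O = 6 - 1*14 = 6 - 14 = -8)
S(b, z) = -8
sqrt(S(B(6, 9), 7) - 3127) = sqrt(-8 - 3127) = sqrt(-3135) = I*sqrt(3135)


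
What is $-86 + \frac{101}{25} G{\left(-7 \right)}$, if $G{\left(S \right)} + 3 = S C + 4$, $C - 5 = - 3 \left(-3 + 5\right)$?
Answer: $- \frac{1342}{25} \approx -53.68$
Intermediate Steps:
$C = -1$ ($C = 5 - 3 \left(-3 + 5\right) = 5 - 6 = -1$)
$G{\left(S \right)} = 1 - S$ ($G{\left(S \right)} = -3 + \left(S \left(-1\right) + 4\right) = -3 - \left(-4 + S\right) = 1 - S$)
$-86 + \frac{101}{25} G{\left(-7 \right)} = -86 + \frac{101}{25} \left(1 - -7\right) = -86 + 101 \cdot \frac{1}{25} \left(1 + 7\right) = -86 + \frac{101}{25} \cdot 8 = -86 + \frac{808}{25} = - \frac{1342}{25}$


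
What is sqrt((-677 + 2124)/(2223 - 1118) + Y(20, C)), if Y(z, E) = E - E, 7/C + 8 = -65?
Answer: sqrt(1598935)/1105 ≈ 1.1443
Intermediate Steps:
C = -7/73 (C = 7/(-8 - 65) = 7/(-73) = 7*(-1/73) = -7/73 ≈ -0.095890)
Y(z, E) = 0
sqrt((-677 + 2124)/(2223 - 1118) + Y(20, C)) = sqrt((-677 + 2124)/(2223 - 1118) + 0) = sqrt(1447/1105 + 0) = sqrt(1447/1105) = sqrt(1598935)/1105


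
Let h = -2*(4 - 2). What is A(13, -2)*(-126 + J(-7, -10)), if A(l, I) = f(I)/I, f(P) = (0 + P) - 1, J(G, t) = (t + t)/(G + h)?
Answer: -2049/11 ≈ -186.27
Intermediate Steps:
h = -4 (h = -2*2 = -4)
J(G, t) = 2*t/(-4 + G) (J(G, t) = (t + t)/(G - 4) = (2*t)/(-4 + G) = 2*t/(-4 + G))
f(P) = -1 + P (f(P) = P - 1 = -1 + P)
A(l, I) = (-1 + I)/I
A(13, -2)*(-126 + J(-7, -10)) = ((-1 - 2)/(-2))*(-126 + 2*(-10)/(-4 - 7)) = (-½*(-3))*(-126 + 2*(-10)/(-11)) = 3*(-126 + 2*(-10)*(-1/11))/2 = 3*(-126 + 20/11)/2 = (3/2)*(-1366/11) = -2049/11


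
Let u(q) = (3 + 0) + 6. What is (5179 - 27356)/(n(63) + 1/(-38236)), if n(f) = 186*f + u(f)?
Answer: -847959772/448393571 ≈ -1.8911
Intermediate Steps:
u(q) = 9 (u(q) = 3 + 6 = 9)
n(f) = 9 + 186*f (n(f) = 186*f + 9 = 9 + 186*f)
(5179 - 27356)/(n(63) + 1/(-38236)) = (5179 - 27356)/((9 + 186*63) + 1/(-38236)) = -22177/((9 + 11718) - 1/38236) = -22177/(11727 - 1/38236) = -22177/448393571/38236 = -22177*38236/448393571 = -847959772/448393571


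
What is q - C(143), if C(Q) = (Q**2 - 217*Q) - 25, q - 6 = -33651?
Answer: -23038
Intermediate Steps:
q = -33645 (q = 6 - 33651 = -33645)
C(Q) = -25 + Q**2 - 217*Q
q - C(143) = -33645 - (-25 + 143**2 - 217*143) = -33645 - (-25 + 20449 - 31031) = -33645 - 1*(-10607) = -33645 + 10607 = -23038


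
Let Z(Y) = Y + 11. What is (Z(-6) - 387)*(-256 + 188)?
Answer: 25976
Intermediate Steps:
Z(Y) = 11 + Y
(Z(-6) - 387)*(-256 + 188) = ((11 - 6) - 387)*(-256 + 188) = (5 - 387)*(-68) = -382*(-68) = 25976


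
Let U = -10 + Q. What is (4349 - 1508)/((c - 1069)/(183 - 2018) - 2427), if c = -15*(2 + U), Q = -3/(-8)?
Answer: -41705880/35620723 ≈ -1.1708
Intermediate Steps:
Q = 3/8 (Q = -3*(-1/8) = 3/8 ≈ 0.37500)
U = -77/8 (U = -10 + 3/8 = -77/8 ≈ -9.6250)
c = 915/8 (c = -15*(2 - 77/8) = -15*(-61/8) = 915/8 ≈ 114.38)
(4349 - 1508)/((c - 1069)/(183 - 2018) - 2427) = (4349 - 1508)/((915/8 - 1069)/(183 - 2018) - 2427) = 2841/(-7637/8/(-1835) - 2427) = 2841/(-7637/8*(-1/1835) - 2427) = 2841/(7637/14680 - 2427) = 2841/(-35620723/14680) = 2841*(-14680/35620723) = -41705880/35620723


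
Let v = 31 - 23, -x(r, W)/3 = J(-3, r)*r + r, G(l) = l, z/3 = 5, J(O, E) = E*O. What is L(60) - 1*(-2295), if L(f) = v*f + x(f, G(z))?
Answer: 34995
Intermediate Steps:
z = 15 (z = 3*5 = 15)
x(r, W) = -3*r + 9*r² (x(r, W) = -3*((r*(-3))*r + r) = -3*((-3*r)*r + r) = -3*(-3*r² + r) = -3*(r - 3*r²) = -3*r + 9*r²)
v = 8
L(f) = 8*f + 3*f*(-1 + 3*f)
L(60) - 1*(-2295) = 60*(5 + 9*60) - 1*(-2295) = 60*(5 + 540) + 2295 = 60*545 + 2295 = 32700 + 2295 = 34995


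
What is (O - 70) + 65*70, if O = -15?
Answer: 4465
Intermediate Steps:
(O - 70) + 65*70 = (-15 - 70) + 65*70 = -85 + 4550 = 4465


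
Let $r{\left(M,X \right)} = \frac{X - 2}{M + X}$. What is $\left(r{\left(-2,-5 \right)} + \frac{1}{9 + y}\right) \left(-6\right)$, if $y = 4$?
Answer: $- \frac{84}{13} \approx -6.4615$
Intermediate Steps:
$r{\left(M,X \right)} = \frac{-2 + X}{M + X}$
$\left(r{\left(-2,-5 \right)} + \frac{1}{9 + y}\right) \left(-6\right) = \left(\frac{-2 - 5}{-2 - 5} + \frac{1}{9 + 4}\right) \left(-6\right) = \left(\frac{1}{-7} \left(-7\right) + \frac{1}{13}\right) \left(-6\right) = \left(\left(- \frac{1}{7}\right) \left(-7\right) + \frac{1}{13}\right) \left(-6\right) = \left(1 + \frac{1}{13}\right) \left(-6\right) = \frac{14}{13} \left(-6\right) = - \frac{84}{13}$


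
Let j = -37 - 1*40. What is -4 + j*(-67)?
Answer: 5155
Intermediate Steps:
j = -77 (j = -37 - 40 = -77)
-4 + j*(-67) = -4 - 77*(-67) = -4 + 5159 = 5155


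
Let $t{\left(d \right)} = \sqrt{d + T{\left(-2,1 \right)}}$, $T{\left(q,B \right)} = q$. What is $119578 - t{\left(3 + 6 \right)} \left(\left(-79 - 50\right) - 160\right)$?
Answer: $119578 + 289 \sqrt{7} \approx 1.2034 \cdot 10^{5}$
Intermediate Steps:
$t{\left(d \right)} = \sqrt{-2 + d}$ ($t{\left(d \right)} = \sqrt{d - 2} = \sqrt{-2 + d}$)
$119578 - t{\left(3 + 6 \right)} \left(\left(-79 - 50\right) - 160\right) = 119578 - \sqrt{-2 + \left(3 + 6\right)} \left(\left(-79 - 50\right) - 160\right) = 119578 - \sqrt{-2 + 9} \left(\left(-79 - 50\right) - 160\right) = 119578 - \sqrt{7} \left(-129 - 160\right) = 119578 - \sqrt{7} \left(-289\right) = 119578 - - 289 \sqrt{7} = 119578 + 289 \sqrt{7}$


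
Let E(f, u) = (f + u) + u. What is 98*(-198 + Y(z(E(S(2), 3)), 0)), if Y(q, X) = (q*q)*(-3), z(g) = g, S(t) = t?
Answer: -38220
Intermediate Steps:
E(f, u) = f + 2*u
Y(q, X) = -3*q² (Y(q, X) = q²*(-3) = -3*q²)
98*(-198 + Y(z(E(S(2), 3)), 0)) = 98*(-198 - 3*(2 + 2*3)²) = 98*(-198 - 3*(2 + 6)²) = 98*(-198 - 3*8²) = 98*(-198 - 3*64) = 98*(-198 - 192) = 98*(-390) = -38220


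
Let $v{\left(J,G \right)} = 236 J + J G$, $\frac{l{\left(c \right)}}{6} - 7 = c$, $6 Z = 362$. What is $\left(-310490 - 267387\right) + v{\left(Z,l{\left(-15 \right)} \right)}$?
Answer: $- \frac{1699603}{3} \approx -5.6653 \cdot 10^{5}$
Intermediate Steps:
$Z = \frac{181}{3}$ ($Z = \frac{1}{6} \cdot 362 = \frac{181}{3} \approx 60.333$)
$l{\left(c \right)} = 42 + 6 c$
$v{\left(J,G \right)} = 236 J + G J$
$\left(-310490 - 267387\right) + v{\left(Z,l{\left(-15 \right)} \right)} = \left(-310490 - 267387\right) + \frac{181 \left(236 + \left(42 + 6 \left(-15\right)\right)\right)}{3} = -577877 + \frac{181 \left(236 + \left(42 - 90\right)\right)}{3} = -577877 + \frac{181 \left(236 - 48\right)}{3} = -577877 + \frac{181}{3} \cdot 188 = -577877 + \frac{34028}{3} = - \frac{1699603}{3}$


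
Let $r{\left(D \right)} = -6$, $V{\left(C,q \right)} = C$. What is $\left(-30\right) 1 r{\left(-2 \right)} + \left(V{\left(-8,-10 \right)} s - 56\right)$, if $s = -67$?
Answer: $660$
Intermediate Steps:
$\left(-30\right) 1 r{\left(-2 \right)} + \left(V{\left(-8,-10 \right)} s - 56\right) = \left(-30\right) 1 \left(-6\right) - -480 = \left(-30\right) \left(-6\right) + \left(536 - 56\right) = 180 + 480 = 660$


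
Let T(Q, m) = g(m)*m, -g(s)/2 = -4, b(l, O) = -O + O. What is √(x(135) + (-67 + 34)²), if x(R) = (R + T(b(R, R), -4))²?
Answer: √11698 ≈ 108.16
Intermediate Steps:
b(l, O) = 0
g(s) = 8 (g(s) = -2*(-4) = 8)
T(Q, m) = 8*m
x(R) = (-32 + R)² (x(R) = (R + 8*(-4))² = (R - 32)² = (-32 + R)²)
√(x(135) + (-67 + 34)²) = √((-32 + 135)² + (-67 + 34)²) = √(103² + (-33)²) = √(10609 + 1089) = √11698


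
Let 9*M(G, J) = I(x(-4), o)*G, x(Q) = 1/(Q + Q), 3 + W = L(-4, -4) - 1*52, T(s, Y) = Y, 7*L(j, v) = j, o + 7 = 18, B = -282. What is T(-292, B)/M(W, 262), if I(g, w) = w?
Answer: 17766/4279 ≈ 4.1519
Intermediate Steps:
o = 11 (o = -7 + 18 = 11)
L(j, v) = j/7
W = -389/7 (W = -3 + ((1/7)*(-4) - 1*52) = -3 + (-4/7 - 52) = -3 - 368/7 = -389/7 ≈ -55.571)
x(Q) = 1/(2*Q)
M(G, J) = 11*G/9 (M(G, J) = (11*G)/9 = 11*G/9)
T(-292, B)/M(W, 262) = -282/((11/9)*(-389/7)) = -282/(-4279/63) = -282*(-63/4279) = 17766/4279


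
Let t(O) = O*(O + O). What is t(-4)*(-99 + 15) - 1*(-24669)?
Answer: 21981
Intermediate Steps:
t(O) = 2*O² (t(O) = O*(2*O) = 2*O²)
t(-4)*(-99 + 15) - 1*(-24669) = (2*(-4)²)*(-99 + 15) - 1*(-24669) = (2*16)*(-84) + 24669 = 32*(-84) + 24669 = -2688 + 24669 = 21981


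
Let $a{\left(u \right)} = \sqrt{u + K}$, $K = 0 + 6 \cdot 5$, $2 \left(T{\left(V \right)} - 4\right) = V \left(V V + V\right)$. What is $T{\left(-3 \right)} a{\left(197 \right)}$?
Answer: $- 5 \sqrt{227} \approx -75.333$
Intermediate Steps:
$T{\left(V \right)} = 4 + \frac{V \left(V + V^{2}\right)}{2}$ ($T{\left(V \right)} = 4 + \frac{V \left(V V + V\right)}{2} = 4 + \frac{V \left(V^{2} + V\right)}{2} = 4 + \frac{V \left(V + V^{2}\right)}{2}$)
$K = 30$ ($K = 0 + 30 = 30$)
$a{\left(u \right)} = \sqrt{30 + u}$ ($a{\left(u \right)} = \sqrt{u + 30} = \sqrt{30 + u}$)
$T{\left(-3 \right)} a{\left(197 \right)} = \left(4 + \frac{\left(-3\right)^{2}}{2} + \frac{\left(-3\right)^{3}}{2}\right) \sqrt{30 + 197} = \left(4 + \frac{1}{2} \cdot 9 + \frac{1}{2} \left(-27\right)\right) \sqrt{227} = \left(4 + \frac{9}{2} - \frac{27}{2}\right) \sqrt{227} = - 5 \sqrt{227}$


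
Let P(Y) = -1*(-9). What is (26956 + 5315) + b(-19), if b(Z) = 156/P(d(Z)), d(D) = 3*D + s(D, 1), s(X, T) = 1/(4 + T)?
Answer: 96865/3 ≈ 32288.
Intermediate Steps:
d(D) = ⅕ + 3*D (d(D) = 3*D + 1/(4 + 1) = 3*D + 1/5 = 3*D + ⅕ = ⅕ + 3*D)
P(Y) = 9
b(Z) = 52/3 (b(Z) = 156/9 = 156*(⅑) = 52/3)
(26956 + 5315) + b(-19) = (26956 + 5315) + 52/3 = 32271 + 52/3 = 96865/3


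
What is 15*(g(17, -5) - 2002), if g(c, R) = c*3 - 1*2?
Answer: -29295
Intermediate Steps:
g(c, R) = -2 + 3*c (g(c, R) = 3*c - 2 = -2 + 3*c)
15*(g(17, -5) - 2002) = 15*((-2 + 3*17) - 2002) = 15*((-2 + 51) - 2002) = 15*(49 - 2002) = 15*(-1953) = -29295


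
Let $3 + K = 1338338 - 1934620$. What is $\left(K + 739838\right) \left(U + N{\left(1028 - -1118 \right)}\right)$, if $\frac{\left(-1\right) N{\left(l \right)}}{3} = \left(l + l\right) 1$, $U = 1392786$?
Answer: $198090220230$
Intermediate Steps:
$N{\left(l \right)} = - 6 l$ ($N{\left(l \right)} = - 3 \left(l + l\right) 1 = - 3 \cdot 2 l 1 = - 3 \cdot 2 l = - 6 l$)
$K = -596285$ ($K = -3 + \left(1338338 - 1934620\right) = -3 - 596282 = -596285$)
$\left(K + 739838\right) \left(U + N{\left(1028 - -1118 \right)}\right) = \left(-596285 + 739838\right) \left(1392786 - 6 \left(1028 - -1118\right)\right) = 143553 \left(1392786 - 6 \left(1028 + 1118\right)\right) = 143553 \left(1392786 - 12876\right) = 143553 \cdot 1379910 = 198090220230$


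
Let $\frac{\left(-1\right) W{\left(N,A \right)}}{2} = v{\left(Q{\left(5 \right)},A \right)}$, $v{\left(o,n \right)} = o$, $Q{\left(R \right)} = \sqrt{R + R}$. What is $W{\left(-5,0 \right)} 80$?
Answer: $- 160 \sqrt{10} \approx -505.96$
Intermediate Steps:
$Q{\left(R \right)} = \sqrt{2} \sqrt{R}$ ($Q{\left(R \right)} = \sqrt{2 R} = \sqrt{2} \sqrt{R}$)
$W{\left(N,A \right)} = - 2 \sqrt{10}$ ($W{\left(N,A \right)} = - 2 \sqrt{2} \sqrt{5} = - 2 \sqrt{10}$)
$W{\left(-5,0 \right)} 80 = - 2 \sqrt{10} \cdot 80 = - 160 \sqrt{10}$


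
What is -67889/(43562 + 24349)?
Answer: -67889/67911 ≈ -0.99968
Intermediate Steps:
-67889/(43562 + 24349) = -67889/67911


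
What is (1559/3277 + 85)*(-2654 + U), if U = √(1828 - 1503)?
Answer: -743396016/3277 + 1400520*√13/3277 ≈ -2.2531e+5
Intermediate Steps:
U = 5*√13 (U = √325 = 5*√13 ≈ 18.028)
(1559/3277 + 85)*(-2654 + U) = (1559/3277 + 85)*(-2654 + 5*√13) = 280104*(-2654 + 5*√13)/3277 = -743396016/3277 + 1400520*√13/3277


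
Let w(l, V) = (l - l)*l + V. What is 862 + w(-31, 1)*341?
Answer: 1203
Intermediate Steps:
w(l, V) = V (w(l, V) = 0*l + V = 0 + V = V)
862 + w(-31, 1)*341 = 862 + 1*341 = 862 + 341 = 1203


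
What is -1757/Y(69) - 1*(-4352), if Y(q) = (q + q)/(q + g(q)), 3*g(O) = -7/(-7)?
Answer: 718136/207 ≈ 3469.3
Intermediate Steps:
g(O) = 1/3 (g(O) = (-7/(-7))/3 = (-7*(-1/7))/3 = (1/3)*1 = 1/3)
Y(q) = 2*q/(1/3 + q) (Y(q) = (q + q)/(q + 1/3) = (2*q)/(1/3 + q) = 2*q/(1/3 + q))
-1757/Y(69) - 1*(-4352) = -1757/(6*69/(1 + 3*69)) - 1*(-4352) = -1757/(6*69/(1 + 207)) + 4352 = -1757/(6*69/208) + 4352 = -1757/(6*69*(1/208)) + 4352 = -1757/207/104 + 4352 = -1757*104/207 + 4352 = -182728/207 + 4352 = 718136/207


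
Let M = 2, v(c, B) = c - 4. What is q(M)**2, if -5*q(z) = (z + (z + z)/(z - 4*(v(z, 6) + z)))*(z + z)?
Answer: 256/25 ≈ 10.240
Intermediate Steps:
v(c, B) = -4 + c
q(z) = -2*z*(z + 2*z/(16 - 7*z))/5 (q(z) = -(z + (z + z)/(z - 4*((-4 + z) + z)))*(z + z)/5 = -(z + (2*z)/(z - 4*(-4 + 2*z)))*2*z/5 = -(z + (2*z)/(z + (16 - 8*z)))*2*z/5 = -(z + (2*z)/(16 - 7*z))*2*z/5 = -(z + 2*z/(16 - 7*z))*2*z/5 = -2*z*(z + 2*z/(16 - 7*z))/5)
q(M)**2 = ((2/5)*2**2*(18 - 7*2)/(-16 + 7*2))**2 = ((2/5)*4*(18 - 14)/(-16 + 14))**2 = ((2/5)*4*4/(-2))**2 = ((2/5)*4*(-1/2)*4)**2 = (-16/5)**2 = 256/25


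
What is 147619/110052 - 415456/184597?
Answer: -18471739169/20315269044 ≈ -0.90925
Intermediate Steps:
147619/110052 - 415456/184597 = -18471739169/20315269044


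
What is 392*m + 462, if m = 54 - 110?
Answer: -21490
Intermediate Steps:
m = -56
392*m + 462 = 392*(-56) + 462 = -21952 + 462 = -21490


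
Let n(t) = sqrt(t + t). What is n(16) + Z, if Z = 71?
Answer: 71 + 4*sqrt(2) ≈ 76.657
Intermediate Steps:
n(t) = sqrt(2)*sqrt(t) (n(t) = sqrt(2*t) = sqrt(2)*sqrt(t))
n(16) + Z = sqrt(2)*sqrt(16) + 71 = sqrt(2)*4 + 71 = 4*sqrt(2) + 71 = 71 + 4*sqrt(2)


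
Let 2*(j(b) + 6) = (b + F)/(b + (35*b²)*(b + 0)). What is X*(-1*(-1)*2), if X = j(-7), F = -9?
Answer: -36032/3003 ≈ -11.999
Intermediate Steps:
j(b) = -6 + (-9 + b)/(2*(b + 35*b³)) (j(b) = -6 + ((b - 9)/(b + (35*b²)*(b + 0)))/2 = -6 + ((-9 + b)/(b + (35*b²)*b))/2 = -6 + ((-9 + b)/(b + 35*b³))/2 = -6 + (-9 + b)/(2*(b + 35*b³)))
X = -18016/3003 (X = (-9 - 420*(-7)³ - 11*(-7))/(2*(-7) + 70*(-7)³) = (-9 - 420*(-343) + 77)/(-14 + 70*(-343)) = (-9 + 144060 + 77)/(-14 - 24010) = 144128/(-24024) = -1/24024*144128 = -18016/3003 ≈ -5.9993)
X*(-1*(-1)*2) = -18016*(-1*(-1))*2/3003 = -18016*2/3003 = -18016/3003*2 = -36032/3003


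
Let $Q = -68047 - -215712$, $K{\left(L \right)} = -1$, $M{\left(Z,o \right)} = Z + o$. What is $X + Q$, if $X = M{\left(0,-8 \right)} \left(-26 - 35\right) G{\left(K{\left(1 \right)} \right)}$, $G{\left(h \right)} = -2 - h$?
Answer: $147177$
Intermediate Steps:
$Q = 147665$ ($Q = -68047 + 215712 = 147665$)
$X = -488$ ($X = \left(0 - 8\right) \left(-26 - 35\right) \left(-2 - -1\right) = \left(-8\right) \left(-61\right) \left(-2 + 1\right) = 488 \left(-1\right) = -488$)
$X + Q = -488 + 147665 = 147177$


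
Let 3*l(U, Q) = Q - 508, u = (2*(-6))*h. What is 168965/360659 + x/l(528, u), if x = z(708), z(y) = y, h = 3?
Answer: -168530689/49049624 ≈ -3.4359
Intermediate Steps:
x = 708
u = -36 (u = (2*(-6))*3 = -12*3 = -36)
l(U, Q) = -508/3 + Q/3 (l(U, Q) = (Q - 508)/3 = (-508 + Q)/3 = -508/3 + Q/3)
168965/360659 + x/l(528, u) = 168965/360659 + 708/(-508/3 + (⅓)*(-36)) = 168965*(1/360659) + 708/(-508/3 - 12) = 168965/360659 + 708/(-544/3) = 168965/360659 + 708*(-3/544) = 168965/360659 - 531/136 = -168530689/49049624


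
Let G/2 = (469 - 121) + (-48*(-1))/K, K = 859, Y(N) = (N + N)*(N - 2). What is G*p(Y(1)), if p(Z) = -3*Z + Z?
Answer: 2391840/859 ≈ 2784.4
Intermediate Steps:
Y(N) = 2*N*(-2 + N) (Y(N) = (2*N)*(-2 + N) = 2*N*(-2 + N))
p(Z) = -2*Z
G = 597960/859 (G = 2*((469 - 121) - 48*(-1)/859) = 2*(348 + 48*(1/859)) = 2*(348 + 48/859) = 2*(298980/859) = 597960/859 ≈ 696.11)
G*p(Y(1)) = 597960*(-4*(-2 + 1))/859 = 597960*(-4*(-1))/859 = 597960*(-2*(-2))/859 = (597960/859)*4 = 2391840/859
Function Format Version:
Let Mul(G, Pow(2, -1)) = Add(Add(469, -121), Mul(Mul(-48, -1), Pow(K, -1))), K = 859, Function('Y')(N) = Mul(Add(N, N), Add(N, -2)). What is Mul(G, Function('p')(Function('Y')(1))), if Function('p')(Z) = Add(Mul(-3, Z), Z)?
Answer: Rational(2391840, 859) ≈ 2784.4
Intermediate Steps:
Function('Y')(N) = Mul(2, N, Add(-2, N)) (Function('Y')(N) = Mul(Mul(2, N), Add(-2, N)) = Mul(2, N, Add(-2, N)))
Function('p')(Z) = Mul(-2, Z)
G = Rational(597960, 859) (G = Mul(2, Add(Add(469, -121), Mul(Mul(-48, -1), Pow(859, -1)))) = Mul(2, Add(348, Mul(48, Rational(1, 859)))) = Mul(2, Add(348, Rational(48, 859))) = Mul(2, Rational(298980, 859)) = Rational(597960, 859) ≈ 696.11)
Mul(G, Function('p')(Function('Y')(1))) = Mul(Rational(597960, 859), Mul(-2, Mul(2, 1, Add(-2, 1)))) = Mul(Rational(597960, 859), Mul(-2, Mul(2, 1, -1))) = Mul(Rational(597960, 859), Mul(-2, -2)) = Mul(Rational(597960, 859), 4) = Rational(2391840, 859)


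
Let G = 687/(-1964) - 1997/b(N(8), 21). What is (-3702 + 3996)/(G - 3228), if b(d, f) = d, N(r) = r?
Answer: -1154832/13661485 ≈ -0.084532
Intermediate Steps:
G = -981901/3928 (G = 687/(-1964) - 1997/8 = 687*(-1/1964) - 1997*⅛ = -687/1964 - 1997/8 = -981901/3928 ≈ -249.97)
(-3702 + 3996)/(G - 3228) = (-3702 + 3996)/(-981901/3928 - 3228) = 294/(-13661485/3928) = 294*(-3928/13661485) = -1154832/13661485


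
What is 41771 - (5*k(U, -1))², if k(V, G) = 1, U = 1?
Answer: 41746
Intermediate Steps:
41771 - (5*k(U, -1))² = 41771 - (5*1)² = 41771 - 1*5² = 41771 - 1*25 = 41771 - 25 = 41746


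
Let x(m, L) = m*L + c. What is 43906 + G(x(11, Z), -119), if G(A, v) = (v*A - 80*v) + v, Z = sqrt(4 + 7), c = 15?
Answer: 51522 - 1309*sqrt(11) ≈ 47181.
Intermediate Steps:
Z = sqrt(11) ≈ 3.3166
x(m, L) = 15 + L*m (x(m, L) = m*L + 15 = L*m + 15 = 15 + L*m)
G(A, v) = -79*v + A*v (G(A, v) = (A*v - 80*v) + v = (-80*v + A*v) + v = -79*v + A*v)
43906 + G(x(11, Z), -119) = 43906 - 119*(-79 + (15 + sqrt(11)*11)) = 43906 - 119*(-79 + (15 + 11*sqrt(11))) = 43906 - 119*(-64 + 11*sqrt(11)) = 43906 + (7616 - 1309*sqrt(11)) = 51522 - 1309*sqrt(11)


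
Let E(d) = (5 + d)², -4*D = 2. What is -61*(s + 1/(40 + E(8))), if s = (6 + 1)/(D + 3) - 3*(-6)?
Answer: -1326201/1045 ≈ -1269.1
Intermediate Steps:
D = -½ (D = -¼*2 = -½ ≈ -0.50000)
s = 104/5 (s = (6 + 1)/(-½ + 3) - 3*(-6) = 7/(5/2) + 18 = 7*(⅖) + 18 = 14/5 + 18 = 104/5 ≈ 20.800)
-61*(s + 1/(40 + E(8))) = -61*(104/5 + 1/(40 + (5 + 8)²)) = -61*(104/5 + 1/(40 + 13²)) = -61*(104/5 + 1/(40 + 169)) = -61*(104/5 + 1/209) = -61*21741/1045 = -1326201/1045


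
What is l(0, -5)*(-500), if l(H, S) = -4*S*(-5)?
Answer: 50000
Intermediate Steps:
l(H, S) = 20*S
l(0, -5)*(-500) = (20*(-5))*(-500) = -100*(-500) = 50000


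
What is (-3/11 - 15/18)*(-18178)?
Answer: 663497/33 ≈ 20106.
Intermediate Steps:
(-3/11 - 15/18)*(-18178) = (-3*1/11 - 15*1/18)*(-18178) = (-3/11 - 5/6)*(-18178) = -73/66*(-18178) = 663497/33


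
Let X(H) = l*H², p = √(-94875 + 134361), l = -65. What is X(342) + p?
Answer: -7602660 + √39486 ≈ -7.6025e+6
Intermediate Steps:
p = √39486 ≈ 198.71
X(H) = -65*H²
X(342) + p = -65*342² + √39486 = -65*116964 + √39486 = -7602660 + √39486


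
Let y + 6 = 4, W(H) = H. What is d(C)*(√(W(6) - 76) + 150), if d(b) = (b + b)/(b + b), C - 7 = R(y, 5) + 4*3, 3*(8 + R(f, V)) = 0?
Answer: 150 + I*√70 ≈ 150.0 + 8.3666*I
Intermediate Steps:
y = -2 (y = -6 + 4 = -2)
R(f, V) = -8 (R(f, V) = -8 + (⅓)*0 = -8 + 0 = -8)
C = 11 (C = 7 + (-8 + 4*3) = 7 + (-8 + 12) = 7 + 4 = 11)
d(b) = 1 (d(b) = (2*b)/((2*b)) = (2*b)*(1/(2*b)) = 1)
d(C)*(√(W(6) - 76) + 150) = 1*(√(6 - 76) + 150) = 1*(√(-70) + 150) = 1*(I*√70 + 150) = 1*(150 + I*√70) = 150 + I*√70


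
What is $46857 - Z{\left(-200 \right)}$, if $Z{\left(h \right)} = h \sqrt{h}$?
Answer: $46857 + 2000 i \sqrt{2} \approx 46857.0 + 2828.4 i$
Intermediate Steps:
$Z{\left(h \right)} = h^{\frac{3}{2}}$
$46857 - Z{\left(-200 \right)} = 46857 - \left(-200\right)^{\frac{3}{2}} = 46857 - - 2000 i \sqrt{2} = 46857 + 2000 i \sqrt{2}$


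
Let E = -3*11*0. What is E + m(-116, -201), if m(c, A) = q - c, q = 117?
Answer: 233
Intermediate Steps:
m(c, A) = 117 - c
E = 0 (E = -33*0 = 0)
E + m(-116, -201) = 0 + (117 - 1*(-116)) = 0 + (117 + 116) = 0 + 233 = 233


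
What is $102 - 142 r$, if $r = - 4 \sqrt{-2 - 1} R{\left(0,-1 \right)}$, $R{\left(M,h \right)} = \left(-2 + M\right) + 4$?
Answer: $102 + 1136 i \sqrt{3} \approx 102.0 + 1967.6 i$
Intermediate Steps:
$R{\left(M,h \right)} = 2 + M$
$r = - 8 i \sqrt{3}$ ($r = - 4 \sqrt{-2 - 1} \left(2 + 0\right) = - 4 \sqrt{-3} \cdot 2 = - 4 i \sqrt{3} \cdot 2 = - 8 i \sqrt{3} \approx - 13.856 i$)
$102 - 142 r = 102 - 142 \left(- 8 i \sqrt{3}\right) = 102 + 1136 i \sqrt{3}$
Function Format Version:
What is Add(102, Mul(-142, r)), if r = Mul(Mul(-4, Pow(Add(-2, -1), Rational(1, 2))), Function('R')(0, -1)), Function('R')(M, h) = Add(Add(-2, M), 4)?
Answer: Add(102, Mul(1136, I, Pow(3, Rational(1, 2)))) ≈ Add(102.00, Mul(1967.6, I))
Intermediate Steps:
Function('R')(M, h) = Add(2, M)
r = Mul(-8, I, Pow(3, Rational(1, 2))) (r = Mul(Mul(-4, Pow(Add(-2, -1), Rational(1, 2))), Add(2, 0)) = Mul(Mul(-4, Pow(-3, Rational(1, 2))), 2) = Mul(Mul(-4, Mul(I, Pow(3, Rational(1, 2)))), 2) = Mul(Mul(-4, I, Pow(3, Rational(1, 2))), 2) = Mul(-8, I, Pow(3, Rational(1, 2))) ≈ Mul(-13.856, I))
Add(102, Mul(-142, r)) = Add(102, Mul(-142, Mul(-8, I, Pow(3, Rational(1, 2))))) = Add(102, Mul(1136, I, Pow(3, Rational(1, 2))))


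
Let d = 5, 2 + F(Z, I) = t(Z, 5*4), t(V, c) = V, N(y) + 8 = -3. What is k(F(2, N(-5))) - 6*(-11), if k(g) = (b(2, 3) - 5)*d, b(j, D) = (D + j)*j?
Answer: 91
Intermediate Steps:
N(y) = -11 (N(y) = -8 - 3 = -11)
b(j, D) = j*(D + j)
F(Z, I) = -2 + Z
k(g) = 25 (k(g) = (2*(3 + 2) - 5)*5 = (2*5 - 5)*5 = (10 - 5)*5 = 5*5 = 25)
k(F(2, N(-5))) - 6*(-11) = 25 - 6*(-11) = 25 + 66 = 91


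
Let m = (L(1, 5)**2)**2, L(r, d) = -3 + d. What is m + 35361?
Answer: 35377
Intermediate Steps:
m = 16 (m = ((-3 + 5)**2)**2 = (2**2)**2 = 4**2 = 16)
m + 35361 = 16 + 35361 = 35377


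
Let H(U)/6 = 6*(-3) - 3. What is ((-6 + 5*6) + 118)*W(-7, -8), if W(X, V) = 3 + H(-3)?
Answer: -17466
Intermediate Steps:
H(U) = -126 (H(U) = 6*(6*(-3) - 3) = 6*(-18 - 3) = 6*(-21) = -126)
W(X, V) = -123 (W(X, V) = 3 - 126 = -123)
((-6 + 5*6) + 118)*W(-7, -8) = ((-6 + 5*6) + 118)*(-123) = ((-6 + 30) + 118)*(-123) = (24 + 118)*(-123) = 142*(-123) = -17466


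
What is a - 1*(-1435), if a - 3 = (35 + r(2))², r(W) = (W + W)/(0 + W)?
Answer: 2807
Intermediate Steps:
r(W) = 2 (r(W) = (2*W)/W = 2)
a = 1372 (a = 3 + (35 + 2)² = 3 + 37² = 3 + 1369 = 1372)
a - 1*(-1435) = 1372 - 1*(-1435) = 1372 + 1435 = 2807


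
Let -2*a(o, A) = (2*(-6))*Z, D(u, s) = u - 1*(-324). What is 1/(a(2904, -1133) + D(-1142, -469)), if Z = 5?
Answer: -1/788 ≈ -0.0012690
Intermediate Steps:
D(u, s) = 324 + u (D(u, s) = u + 324 = 324 + u)
a(o, A) = 30 (a(o, A) = -2*(-6)*5/2 = -(-6)*5 = -1/2*(-60) = 30)
1/(a(2904, -1133) + D(-1142, -469)) = 1/(30 + (324 - 1142)) = 1/(30 - 818) = 1/(-788) = -1/788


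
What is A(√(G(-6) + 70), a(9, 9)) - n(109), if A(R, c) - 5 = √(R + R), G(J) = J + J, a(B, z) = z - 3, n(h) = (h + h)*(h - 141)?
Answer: 6981 + 2^(¾)*29^(¼) ≈ 6984.9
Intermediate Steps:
n(h) = 2*h*(-141 + h) (n(h) = (2*h)*(-141 + h) = 2*h*(-141 + h))
a(B, z) = -3 + z
G(J) = 2*J
A(R, c) = 5 + √2*√R (A(R, c) = 5 + √(R + R) = 5 + √(2*R) = 5 + √2*√R)
A(√(G(-6) + 70), a(9, 9)) - n(109) = (5 + √2*√(√(2*(-6) + 70))) - 2*109*(-141 + 109) = (5 + √2*√(√(-12 + 70))) - 2*109*(-32) = (5 + √2*√(√58)) - 1*(-6976) = (5 + √2*58^(¼)) + 6976 = (5 + 2^(¾)*29^(¼)) + 6976 = 6981 + 2^(¾)*29^(¼)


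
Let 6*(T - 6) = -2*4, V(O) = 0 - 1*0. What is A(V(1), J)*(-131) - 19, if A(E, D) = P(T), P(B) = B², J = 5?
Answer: -25847/9 ≈ -2871.9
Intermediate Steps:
V(O) = 0 (V(O) = 0 + 0 = 0)
T = 14/3 (T = 6 + (-2*4)/6 = 6 + (⅙)*(-8) = 6 - 4/3 = 14/3 ≈ 4.6667)
A(E, D) = 196/9 (A(E, D) = (14/3)² = 196/9)
A(V(1), J)*(-131) - 19 = (196/9)*(-131) - 19 = -25676/9 - 19 = -25847/9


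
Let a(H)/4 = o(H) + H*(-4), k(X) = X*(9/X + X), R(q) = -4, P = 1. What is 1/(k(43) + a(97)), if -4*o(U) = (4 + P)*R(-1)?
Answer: 1/326 ≈ 0.0030675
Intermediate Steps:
k(X) = X*(X + 9/X)
o(U) = 5 (o(U) = -(4 + 1)*(-4)/4 = -5*(-4)/4 = -1/4*(-20) = 5)
a(H) = 20 - 16*H (a(H) = 4*(5 + H*(-4)) = 4*(5 - 4*H) = 20 - 16*H)
1/(k(43) + a(97)) = 1/((9 + 43**2) + (20 - 16*97)) = 1/((9 + 1849) + (20 - 1552)) = 1/(1858 - 1532) = 1/326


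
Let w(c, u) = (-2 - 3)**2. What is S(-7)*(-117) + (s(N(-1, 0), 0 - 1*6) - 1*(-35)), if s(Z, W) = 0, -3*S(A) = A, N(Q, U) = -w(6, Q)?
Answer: -238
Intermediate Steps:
w(c, u) = 25 (w(c, u) = (-5)**2 = 25)
N(Q, U) = -25 (N(Q, U) = -1*25 = -25)
S(A) = -A/3
S(-7)*(-117) + (s(N(-1, 0), 0 - 1*6) - 1*(-35)) = -1/3*(-7)*(-117) + (0 - 1*(-35)) = (7/3)*(-117) + (0 + 35) = -273 + 35 = -238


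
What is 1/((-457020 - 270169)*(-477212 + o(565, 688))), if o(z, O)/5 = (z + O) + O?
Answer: 1/339965947823 ≈ 2.9415e-12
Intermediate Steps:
o(z, O) = 5*z + 10*O (o(z, O) = 5*((z + O) + O) = 5*((O + z) + O) = 5*(z + 2*O) = 5*z + 10*O)
1/((-457020 - 270169)*(-477212 + o(565, 688))) = 1/((-457020 - 270169)*(-477212 + (5*565 + 10*688))) = 1/(-727189*(-477212 + (2825 + 6880))) = 1/(-727189*(-477212 + 9705)) = 1/(-727189*(-467507)) = 1/339965947823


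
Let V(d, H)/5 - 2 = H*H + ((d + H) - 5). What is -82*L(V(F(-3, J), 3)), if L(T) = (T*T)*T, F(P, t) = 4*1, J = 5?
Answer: -22519250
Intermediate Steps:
F(P, t) = 4
V(d, H) = -15 + 5*H + 5*d + 5*H² (V(d, H) = 10 + 5*(H*H + ((d + H) - 5)) = 10 + 5*(H² + ((H + d) - 5)) = 10 + 5*(H² + (-5 + H + d)) = 10 + 5*(-5 + H + d + H²) = 10 + (-25 + 5*H + 5*d + 5*H²) = -15 + 5*H + 5*d + 5*H²)
L(T) = T³ (L(T) = T²*T = T³)
-82*L(V(F(-3, J), 3)) = -82*(-15 + 5*3 + 5*4 + 5*3²)³ = -82*(-15 + 15 + 20 + 5*9)³ = -82*(-15 + 15 + 20 + 45)³ = -82*65³ = -82*274625 = -22519250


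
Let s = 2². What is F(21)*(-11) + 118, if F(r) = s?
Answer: 74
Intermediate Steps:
s = 4
F(r) = 4
F(21)*(-11) + 118 = 4*(-11) + 118 = -44 + 118 = 74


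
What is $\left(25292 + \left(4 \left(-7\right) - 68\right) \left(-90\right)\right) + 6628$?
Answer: $40560$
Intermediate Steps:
$\left(25292 + \left(4 \left(-7\right) - 68\right) \left(-90\right)\right) + 6628 = \left(25292 + \left(-28 - 68\right) \left(-90\right)\right) + 6628 = \left(25292 - -8640\right) + 6628 = \left(25292 + 8640\right) + 6628 = 33932 + 6628 = 40560$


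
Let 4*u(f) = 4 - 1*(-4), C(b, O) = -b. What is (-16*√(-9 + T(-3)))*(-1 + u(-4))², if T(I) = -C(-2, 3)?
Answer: -16*I*√11 ≈ -53.066*I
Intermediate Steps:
u(f) = 2 (u(f) = (4 - 1*(-4))/4 = (4 + 4)/4 = (¼)*8 = 2)
T(I) = -2 (T(I) = -(-1)*(-2) = -1*2 = -2)
(-16*√(-9 + T(-3)))*(-1 + u(-4))² = (-16*√(-9 - 2))*(-1 + 2)² = -16*I*√11*1² = -16*I*√11*1 = -16*I*√11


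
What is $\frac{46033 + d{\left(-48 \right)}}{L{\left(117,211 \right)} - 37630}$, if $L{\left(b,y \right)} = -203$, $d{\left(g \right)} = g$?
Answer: $- \frac{45985}{37833} \approx -1.2155$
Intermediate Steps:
$\frac{46033 + d{\left(-48 \right)}}{L{\left(117,211 \right)} - 37630} = \frac{46033 - 48}{-203 - 37630} = \frac{45985}{-37833} = 45985 \left(- \frac{1}{37833}\right) = - \frac{45985}{37833}$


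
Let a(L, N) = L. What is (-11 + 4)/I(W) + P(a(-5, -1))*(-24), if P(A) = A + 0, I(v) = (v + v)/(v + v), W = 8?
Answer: 113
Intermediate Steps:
I(v) = 1 (I(v) = (2*v)/((2*v)) = (2*v)*(1/(2*v)) = 1)
P(A) = A
(-11 + 4)/I(W) + P(a(-5, -1))*(-24) = (-11 + 4)/1 - 5*(-24) = -7*1 + 120 = -7 + 120 = 113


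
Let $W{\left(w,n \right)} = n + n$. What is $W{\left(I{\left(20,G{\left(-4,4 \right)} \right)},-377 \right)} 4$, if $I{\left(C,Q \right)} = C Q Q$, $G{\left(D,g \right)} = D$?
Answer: $-3016$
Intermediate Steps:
$I{\left(C,Q \right)} = C Q^{2}$
$W{\left(w,n \right)} = 2 n$
$W{\left(I{\left(20,G{\left(-4,4 \right)} \right)},-377 \right)} 4 = 2 \left(-377\right) 4 = \left(-754\right) 4 = -3016$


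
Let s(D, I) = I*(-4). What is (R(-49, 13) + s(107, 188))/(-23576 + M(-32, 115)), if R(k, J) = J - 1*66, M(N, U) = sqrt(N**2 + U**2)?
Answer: 18978680/555813527 + 805*sqrt(14249)/555813527 ≈ 0.034319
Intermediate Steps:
s(D, I) = -4*I
R(k, J) = -66 + J (R(k, J) = J - 66 = -66 + J)
(R(-49, 13) + s(107, 188))/(-23576 + M(-32, 115)) = ((-66 + 13) - 4*188)/(-23576 + sqrt((-32)**2 + 115**2)) = (-53 - 752)/(-23576 + sqrt(1024 + 13225)) = -805/(-23576 + sqrt(14249))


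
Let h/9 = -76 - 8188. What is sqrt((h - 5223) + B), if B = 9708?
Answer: I*sqrt(69891) ≈ 264.37*I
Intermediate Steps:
h = -74376 (h = 9*(-76 - 8188) = 9*(-8264) = -74376)
sqrt((h - 5223) + B) = sqrt((-74376 - 5223) + 9708) = sqrt(-79599 + 9708) = sqrt(-69891) = I*sqrt(69891)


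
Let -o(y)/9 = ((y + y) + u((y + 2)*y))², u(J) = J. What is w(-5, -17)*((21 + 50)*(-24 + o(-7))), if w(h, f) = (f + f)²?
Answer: -327729468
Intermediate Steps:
w(h, f) = 4*f² (w(h, f) = (2*f)² = 4*f²)
o(y) = -9*(2*y + y*(2 + y))² (o(y) = -9*((y + y) + (y + 2)*y)² = -9*(2*y + (2 + y)*y)² = -9*(2*y + y*(2 + y))²)
w(-5, -17)*((21 + 50)*(-24 + o(-7))) = (4*(-17)²)*((21 + 50)*(-24 - 9*(-7)²*(4 - 7)²)) = (4*289)*(71*(-24 - 9*49*(-3)²)) = 1156*(71*(-24 - 9*49*9)) = 1156*(71*(-24 - 3969)) = 1156*(71*(-3993)) = 1156*(-283503) = -327729468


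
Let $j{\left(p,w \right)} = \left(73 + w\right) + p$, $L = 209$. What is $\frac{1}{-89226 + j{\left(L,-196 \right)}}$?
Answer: $- \frac{1}{89140} \approx -1.1218 \cdot 10^{-5}$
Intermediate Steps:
$j{\left(p,w \right)} = 73 + p + w$
$\frac{1}{-89226 + j{\left(L,-196 \right)}} = \frac{1}{-89226 + \left(73 + 209 - 196\right)} = \frac{1}{-89226 + 86} = \frac{1}{-89140} = - \frac{1}{89140}$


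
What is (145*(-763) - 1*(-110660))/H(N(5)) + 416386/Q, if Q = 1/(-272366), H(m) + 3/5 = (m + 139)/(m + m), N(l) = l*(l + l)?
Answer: -14629811214104/129 ≈ -1.1341e+11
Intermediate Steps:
N(l) = 2*l**2 (N(l) = l*(2*l) = 2*l**2)
H(m) = -3/5 + (139 + m)/(2*m) (H(m) = -3/5 + (m + 139)/(m + m) = -3/5 + (139 + m)/((2*m)) = -3/5 + (139 + m)*(1/(2*m)) = -3/5 + (139 + m)/(2*m))
Q = -1/272366 ≈ -3.6715e-6
(145*(-763) - 1*(-110660))/H(N(5)) + 416386/Q = (145*(-763) - 1*(-110660))/(((695 - 2*5**2)/(10*((2*5**2))))) + 416386/(-1/272366) = (-110635 + 110660)/(((695 - 2*25)/(10*((2*25))))) + 416386*(-272366) = 25/(((1/10)*(695 - 1*50)/50)) - 113409389276 = 25/(((1/10)*(1/50)*(695 - 50))) - 113409389276 = 25/(((1/10)*(1/50)*645)) - 113409389276 = 25/(129/100) - 113409389276 = 25*(100/129) - 113409389276 = 2500/129 - 113409389276 = -14629811214104/129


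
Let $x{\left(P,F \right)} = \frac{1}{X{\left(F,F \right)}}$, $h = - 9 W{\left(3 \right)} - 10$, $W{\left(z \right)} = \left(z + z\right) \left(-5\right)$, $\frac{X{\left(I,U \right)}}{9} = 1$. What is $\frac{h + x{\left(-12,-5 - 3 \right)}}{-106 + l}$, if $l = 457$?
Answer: $\frac{2341}{3159} \approx 0.74106$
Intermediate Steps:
$X{\left(I,U \right)} = 9$ ($X{\left(I,U \right)} = 9 \cdot 1 = 9$)
$W{\left(z \right)} = - 10 z$ ($W{\left(z \right)} = 2 z \left(-5\right) = - 10 z$)
$h = 260$ ($h = - 9 \left(\left(-10\right) 3\right) - 10 = \left(-9\right) \left(-30\right) - 10 = 270 - 10 = 260$)
$x{\left(P,F \right)} = \frac{1}{9}$
$\frac{h + x{\left(-12,-5 - 3 \right)}}{-106 + l} = \frac{260 + \frac{1}{9}}{-106 + 457} = \frac{2341}{9 \cdot 351} = \frac{2341}{9} \cdot \frac{1}{351} = \frac{2341}{3159}$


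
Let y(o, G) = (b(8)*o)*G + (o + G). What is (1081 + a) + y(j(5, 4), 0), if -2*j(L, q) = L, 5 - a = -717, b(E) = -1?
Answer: 3601/2 ≈ 1800.5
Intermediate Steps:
a = 722 (a = 5 - 1*(-717) = 5 + 717 = 722)
j(L, q) = -L/2
y(o, G) = G + o - G*o (y(o, G) = (-o)*G + (o + G) = -G*o + (G + o) = G + o - G*o)
(1081 + a) + y(j(5, 4), 0) = (1081 + 722) + (0 - ½*5 - 1*0*(-½*5)) = 1803 + (0 - 5/2 - 1*0*(-5/2)) = 1803 + (0 - 5/2 + 0) = 1803 - 5/2 = 3601/2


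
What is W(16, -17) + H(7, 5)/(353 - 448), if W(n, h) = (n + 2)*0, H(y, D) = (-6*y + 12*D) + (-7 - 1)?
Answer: -2/19 ≈ -0.10526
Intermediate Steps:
H(y, D) = -8 - 6*y + 12*D (H(y, D) = (-6*y + 12*D) - 8 = -8 - 6*y + 12*D)
W(n, h) = 0 (W(n, h) = (2 + n)*0 = 0)
W(16, -17) + H(7, 5)/(353 - 448) = 0 + (-8 - 6*7 + 12*5)/(353 - 448) = 0 + (-8 - 42 + 60)/(-95) = 0 - 1/95*10 = 0 - 2/19 = -2/19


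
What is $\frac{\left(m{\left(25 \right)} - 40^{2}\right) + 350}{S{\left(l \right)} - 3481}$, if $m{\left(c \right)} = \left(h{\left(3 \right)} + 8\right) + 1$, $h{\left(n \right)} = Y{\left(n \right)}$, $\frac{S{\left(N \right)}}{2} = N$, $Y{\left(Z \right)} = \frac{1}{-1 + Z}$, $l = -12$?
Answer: $\frac{2481}{7010} \approx 0.35392$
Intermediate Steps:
$S{\left(N \right)} = 2 N$
$h{\left(n \right)} = \frac{1}{-1 + n}$
$m{\left(c \right)} = \frac{19}{2}$ ($m{\left(c \right)} = \left(\frac{1}{-1 + 3} + 8\right) + 1 = \left(\frac{1}{2} + 8\right) + 1 = \frac{17}{2} + 1 = \frac{19}{2}$)
$\frac{\left(m{\left(25 \right)} - 40^{2}\right) + 350}{S{\left(l \right)} - 3481} = \frac{\left(\frac{19}{2} - 40^{2}\right) + 350}{2 \left(-12\right) - 3481} = \frac{\left(\frac{19}{2} - 1600\right) + 350}{-24 - 3481} = \frac{\left(\frac{19}{2} - 1600\right) + 350}{-3505} = \left(- \frac{3181}{2} + 350\right) \left(- \frac{1}{3505}\right) = \left(- \frac{2481}{2}\right) \left(- \frac{1}{3505}\right) = \frac{2481}{7010}$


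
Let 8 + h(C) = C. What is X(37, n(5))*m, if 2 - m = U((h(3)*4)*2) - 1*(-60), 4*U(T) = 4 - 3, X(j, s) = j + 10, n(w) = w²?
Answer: -10951/4 ≈ -2737.8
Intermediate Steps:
h(C) = -8 + C
X(j, s) = 10 + j
U(T) = ¼ (U(T) = (4 - 3)/4 = (¼)*1 = ¼)
m = -233/4 (m = 2 - (¼ - 1*(-60)) = 2 - (¼ + 60) = 2 - 1*241/4 = 2 - 241/4 = -233/4 ≈ -58.250)
X(37, n(5))*m = (10 + 37)*(-233/4) = 47*(-233/4) = -10951/4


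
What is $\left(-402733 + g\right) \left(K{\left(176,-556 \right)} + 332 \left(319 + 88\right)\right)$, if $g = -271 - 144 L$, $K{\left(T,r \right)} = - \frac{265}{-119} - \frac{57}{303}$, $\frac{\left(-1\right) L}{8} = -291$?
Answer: $- \frac{1198954219526960}{12019} \approx -9.9755 \cdot 10^{10}$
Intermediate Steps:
$L = 2328$ ($L = \left(-8\right) \left(-291\right) = 2328$)
$K{\left(T,r \right)} = \frac{24504}{12019}$ ($K{\left(T,r \right)} = \left(-265\right) \left(- \frac{1}{119}\right) - \frac{19}{101} = \frac{265}{119} - \frac{19}{101} = \frac{24504}{12019}$)
$g = -335503$ ($g = -271 - 335232 = -335503$)
$\left(-402733 + g\right) \left(K{\left(176,-556 \right)} + 332 \left(319 + 88\right)\right) = \left(-402733 - 335503\right) \left(\frac{24504}{12019} + 332 \left(319 + 88\right)\right) = - 738236 \left(\frac{24504}{12019} + 332 \cdot 407\right) = - 738236 \left(\frac{24504}{12019} + 135124\right) = \left(-738236\right) \frac{1624079860}{12019} = - \frac{1198954219526960}{12019}$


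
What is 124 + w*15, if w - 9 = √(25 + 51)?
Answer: 259 + 30*√19 ≈ 389.77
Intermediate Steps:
w = 9 + 2*√19 (w = 9 + √(25 + 51) = 9 + √76 = 9 + 2*√19 ≈ 17.718)
124 + w*15 = 124 + (9 + 2*√19)*15 = 124 + (135 + 30*√19) = 259 + 30*√19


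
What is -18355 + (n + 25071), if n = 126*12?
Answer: 8228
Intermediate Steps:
n = 1512
-18355 + (n + 25071) = -18355 + (1512 + 25071) = -18355 + 26583 = 8228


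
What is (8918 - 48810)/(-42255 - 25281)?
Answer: 9973/16884 ≈ 0.59068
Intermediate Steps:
(8918 - 48810)/(-42255 - 25281) = -39892/(-67536) = -39892*(-1/67536) = 9973/16884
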